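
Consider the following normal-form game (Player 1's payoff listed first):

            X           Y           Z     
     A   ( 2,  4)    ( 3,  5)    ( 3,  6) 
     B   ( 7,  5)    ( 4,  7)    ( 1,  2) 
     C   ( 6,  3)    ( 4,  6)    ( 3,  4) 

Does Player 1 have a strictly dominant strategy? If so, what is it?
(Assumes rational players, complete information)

No strictly dominant strategy exists for Player 1

Work:
A strategy strictly dominates another if it gives a strictly higher payoff against every opponent action. Compare each pair of P1's strategies column-by-column:
  A vs B: [2 vs 7, 3 vs 4, 3 vs 1] → A does not strictly dominate B (column X: 2 ≤ 7)
  A vs C: [2 vs 6, 3 vs 4, 3 vs 3] → A does not strictly dominate C (column X: 2 ≤ 6)
  B vs A: [7 vs 2, 4 vs 3, 1 vs 3] → B does not strictly dominate A (column Z: 1 ≤ 3)
  B vs C: [7 vs 6, 4 vs 4, 1 vs 3] → B does not strictly dominate C (column Y: 4 ≤ 4)
  C vs A: [6 vs 2, 4 vs 3, 3 vs 3] → C does not strictly dominate A (column Z: 3 ≤ 3)
  C vs B: [6 vs 7, 4 vs 4, 3 vs 1] → C does not strictly dominate B (column X: 6 ≤ 7)
No single strategy strictly dominates all others → no strictly dominant strategy.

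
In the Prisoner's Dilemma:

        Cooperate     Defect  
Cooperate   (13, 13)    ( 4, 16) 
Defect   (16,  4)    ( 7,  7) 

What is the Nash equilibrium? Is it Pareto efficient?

(Defect, Defect) is NE; not Pareto efficient

Work:
Defect dominates Cooperate for both players:
If P2 cooperates: Defect (16) > Cooperate (13)
If P2 defects: Defect (7) > Cooperate (4)
NE: (Defect, Defect) with payoff (7, 7)
But (Cooperate, Cooperate) = (13, 13) Pareto dominates (7, 7)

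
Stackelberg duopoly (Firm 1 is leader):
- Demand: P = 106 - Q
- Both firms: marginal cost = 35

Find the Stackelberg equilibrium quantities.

q₁* (leader) = 35.5, q₂* (follower) = 17.75

Work:
Follower's reaction: q₂ = (a - c - q₁)/2
Leader substitutes: π₁ = q₁·(a - q₁ - (a-c-q₁)/2 - c)
FOC: q₁* = (106 - 35)/2 = 35.50
Then: q₂* = (106 - 35 - 35.5)/2 = 17.75
Leader has first-mover advantage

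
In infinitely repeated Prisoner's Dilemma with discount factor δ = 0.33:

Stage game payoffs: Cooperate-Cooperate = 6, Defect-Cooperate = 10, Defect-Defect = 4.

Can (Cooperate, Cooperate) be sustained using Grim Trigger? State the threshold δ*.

δ* = 0.6667; since δ = 0.33 < 0.6667, cooperation cannot be sustained

Work:
For Grim Trigger:
Cooperate forever: 6/(1-δ)
Defect then punished: 10 + 4·δ/(1-δ)
Need: 6/(1-δ) ≥ 10 + 4·δ/(1-δ)
Solving: δ ≥ (T-R)/(T-P) = (10-6)/(10-4) = 0.6667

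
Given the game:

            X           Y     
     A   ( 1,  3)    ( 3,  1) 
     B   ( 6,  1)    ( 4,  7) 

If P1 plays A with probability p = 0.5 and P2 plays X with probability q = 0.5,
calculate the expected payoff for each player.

E[P1] = 3.5, E[P2] = 3.0

Work:
E[P1] = p·q·π₁(A,X) + p·(1-q)·π₁(A,Y) + (1-p)·q·π₁(B,X) + (1-p)·(1-q)·π₁(B,Y)
= 0.5·0.5·1 + 0.5·0.5·3 + 0.5·0.5·6 + 0.5·0.5·4
= 3.5

E[P2] = 3.0 (similar calculation)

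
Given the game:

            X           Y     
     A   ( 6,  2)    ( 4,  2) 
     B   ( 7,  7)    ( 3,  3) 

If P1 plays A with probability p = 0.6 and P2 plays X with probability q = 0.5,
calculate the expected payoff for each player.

E[P1] = 5.0, E[P2] = 3.2

Work:
E[P1] = p·q·π₁(A,X) + p·(1-q)·π₁(A,Y) + (1-p)·q·π₁(B,X) + (1-p)·(1-q)·π₁(B,Y)
= 0.6·0.5·6 + 0.6·0.5·4 + 0.4·0.5·7 + 0.4·0.5·3
= 5.0

E[P2] = 3.2 (similar calculation)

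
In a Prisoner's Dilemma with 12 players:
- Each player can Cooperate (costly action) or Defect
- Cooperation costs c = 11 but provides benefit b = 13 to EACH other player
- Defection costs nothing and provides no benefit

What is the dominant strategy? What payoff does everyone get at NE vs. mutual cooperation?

Dominant: Defect; NE payoff = 0; Coop payoff = 132

Work:
Defect dominates (saves cost c = 11, benefit to others is external)
NE: All defect → everyone gets 0
If all cooperate: each receives (11)×13 - 11 = 132
Social dilemma: 132 > 0 but NE gives 0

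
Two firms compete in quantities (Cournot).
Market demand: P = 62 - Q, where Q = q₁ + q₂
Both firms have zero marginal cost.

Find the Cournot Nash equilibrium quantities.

q₁* = q₂* = 20.67; P* = 20.67

Work:
Profit: π_i = P·q_i = (a - q_i - q_j)·q_i
FOC: ∂π_i/∂q_i = a - 2q_i - q_j = 0
Reaction function: q_i = (62 - q_j)/2
Symmetry: q* = 62/3 = 20.67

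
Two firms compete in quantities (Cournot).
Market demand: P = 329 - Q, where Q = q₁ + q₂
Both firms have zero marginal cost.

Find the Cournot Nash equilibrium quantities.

q₁* = q₂* = 109.67; P* = 109.67

Work:
Profit: π_i = P·q_i = (a - q_i - q_j)·q_i
FOC: ∂π_i/∂q_i = a - 2q_i - q_j = 0
Reaction function: q_i = (329 - q_j)/2
Symmetry: q* = 329/3 = 109.67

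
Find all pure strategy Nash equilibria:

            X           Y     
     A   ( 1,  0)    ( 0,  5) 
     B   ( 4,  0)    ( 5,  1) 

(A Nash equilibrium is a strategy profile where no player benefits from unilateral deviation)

Nash equilibrium: (B, Y)

Work:
Best responses:
  P1 vs X: payoffs [1, 4] → best response B (payoff 4)
  P1 vs Y: payoffs [0, 5] → best response B (payoff 5)
  P2 vs A: payoffs [0, 5] → best response Y (payoff 5)
  P2 vs B: payoffs [0, 1] → best response Y (payoff 1)
Mutual best responses: (B,Y) → Nash equilibria.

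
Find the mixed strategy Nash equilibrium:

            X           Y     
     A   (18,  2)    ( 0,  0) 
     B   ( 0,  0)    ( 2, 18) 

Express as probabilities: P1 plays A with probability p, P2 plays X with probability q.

p = 0.9, q = 0.1

Work:
Find probabilities that make opponent indifferent:
P2 chooses q to make P1 indifferent between A and B
P1 chooses p to make P2 indifferent between X and Y
Mixed NE: P1 plays (A: 0.9, B: 0.1), P2 plays (X: 0.1, Y: 0.9)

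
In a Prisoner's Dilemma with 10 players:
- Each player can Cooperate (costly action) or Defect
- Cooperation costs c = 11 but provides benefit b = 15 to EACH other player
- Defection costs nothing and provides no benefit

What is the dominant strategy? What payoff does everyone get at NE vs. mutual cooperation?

Dominant: Defect; NE payoff = 0; Coop payoff = 124

Work:
Defect dominates (saves cost c = 11, benefit to others is external)
NE: All defect → everyone gets 0
If all cooperate: each receives (9)×15 - 11 = 124
Social dilemma: 124 > 0 but NE gives 0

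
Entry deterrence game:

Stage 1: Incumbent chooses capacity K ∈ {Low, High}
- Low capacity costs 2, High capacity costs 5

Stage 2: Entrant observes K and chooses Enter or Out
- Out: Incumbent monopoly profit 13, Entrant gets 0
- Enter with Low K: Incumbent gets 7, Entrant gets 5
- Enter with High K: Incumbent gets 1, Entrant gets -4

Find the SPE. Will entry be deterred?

SPE: (High, Enter|Low, Out|High); Entry deterred. Incumbent net profit = 8

Work:
After Low K: Entrant enters (5 > 0)
After High K: Entrant stays out (-4 < 0)
Incumbent: Low → 7−2=5, High → 13−5=8
Incumbent chooses High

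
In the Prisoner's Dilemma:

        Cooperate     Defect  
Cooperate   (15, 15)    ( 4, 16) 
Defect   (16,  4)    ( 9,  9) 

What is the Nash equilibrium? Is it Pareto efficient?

(Defect, Defect) is NE; not Pareto efficient

Work:
Defect dominates Cooperate for both players:
If P2 cooperates: Defect (16) > Cooperate (15)
If P2 defects: Defect (9) > Cooperate (4)
NE: (Defect, Defect) with payoff (9, 9)
But (Cooperate, Cooperate) = (15, 15) Pareto dominates (9, 9)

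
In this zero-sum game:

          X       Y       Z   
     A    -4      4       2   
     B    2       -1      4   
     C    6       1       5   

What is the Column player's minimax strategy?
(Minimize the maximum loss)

Column should play Y, value = 4

Work:
Column player minimizes Row's maximum payoff:
Column X: max payoff to Row = 6
Column Y: max payoff to Row = 4
Column Z: max payoff to Row = 5
Minimum is 4, achieved by column Y.
Minimax strategy: Y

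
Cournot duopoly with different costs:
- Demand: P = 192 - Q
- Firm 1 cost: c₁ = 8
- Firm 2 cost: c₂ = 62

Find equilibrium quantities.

q₁* = 79.33, q₂* = 25.33

Work:
Reaction: q₁ = (192 - 8 - q₂)/2
Reaction: q₂ = (192 - 62 - q₁)/2
Solve simultaneously:
q₁* = (192 - 2×8 + 62)/3 = 79.33
q₂* = (192 - 2×62 + 8)/3 = 25.33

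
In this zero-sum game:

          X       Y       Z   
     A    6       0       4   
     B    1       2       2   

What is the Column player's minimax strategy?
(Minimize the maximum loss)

Column should play Y, value = 2

Work:
Column player minimizes Row's maximum payoff:
Column X: max payoff to Row = 6
Column Y: max payoff to Row = 2
Column Z: max payoff to Row = 4
Minimum is 2, achieved by column Y.
Minimax strategy: Y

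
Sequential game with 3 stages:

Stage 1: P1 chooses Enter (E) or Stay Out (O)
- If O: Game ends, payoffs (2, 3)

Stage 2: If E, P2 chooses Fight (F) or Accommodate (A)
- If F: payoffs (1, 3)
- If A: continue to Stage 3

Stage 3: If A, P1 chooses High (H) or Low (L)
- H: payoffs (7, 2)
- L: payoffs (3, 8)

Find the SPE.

SPE: (O, F, H); Outcome (2, 3)

Work:
Stage 3: P1 chooses H (7 vs 3)
Stage 2: P2: F->3, A->2 (anticipating H). Choose F
Stage 1: P1: O->2, E->1 (anticipating F, H). Choose O
SPE path: O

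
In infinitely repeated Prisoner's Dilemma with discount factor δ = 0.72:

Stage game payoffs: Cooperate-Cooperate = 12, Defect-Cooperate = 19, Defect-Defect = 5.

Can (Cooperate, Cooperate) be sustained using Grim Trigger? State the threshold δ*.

δ* = 0.5; since δ = 0.72 ≥ 0.5, cooperation can be sustained

Work:
For Grim Trigger:
Cooperate forever: 12/(1-δ)
Defect then punished: 19 + 5·δ/(1-δ)
Need: 12/(1-δ) ≥ 19 + 5·δ/(1-δ)
Solving: δ ≥ (T-R)/(T-P) = (19-12)/(19-5) = 0.5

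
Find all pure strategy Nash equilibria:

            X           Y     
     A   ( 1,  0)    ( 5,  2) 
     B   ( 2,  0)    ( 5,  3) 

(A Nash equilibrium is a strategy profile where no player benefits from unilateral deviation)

Nash equilibrium: (A, Y), (B, Y)

Work:
Best responses:
  P1 vs X: payoffs [1, 2] → best response B (payoff 2)
  P1 vs Y: payoffs [5, 5] → best response A/B (payoff 5)
  P2 vs A: payoffs [0, 2] → best response Y (payoff 2)
  P2 vs B: payoffs [0, 3] → best response Y (payoff 3)
Mutual best responses: (A,Y), (B,Y) → Nash equilibria.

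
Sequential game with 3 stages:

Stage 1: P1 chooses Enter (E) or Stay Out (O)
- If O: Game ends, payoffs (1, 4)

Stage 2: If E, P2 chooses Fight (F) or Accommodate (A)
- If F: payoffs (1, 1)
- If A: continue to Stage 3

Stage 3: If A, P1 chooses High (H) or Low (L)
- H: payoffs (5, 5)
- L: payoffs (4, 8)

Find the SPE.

SPE: (E, A, H); Outcome (5, 5)

Work:
Stage 3: P1 chooses H (5 vs 4)
Stage 2: P2: F->1, A->5 (anticipating H). Choose A
Stage 1: P1: O->1, E->5 (anticipating A, H). Choose E
SPE path: E -> A -> H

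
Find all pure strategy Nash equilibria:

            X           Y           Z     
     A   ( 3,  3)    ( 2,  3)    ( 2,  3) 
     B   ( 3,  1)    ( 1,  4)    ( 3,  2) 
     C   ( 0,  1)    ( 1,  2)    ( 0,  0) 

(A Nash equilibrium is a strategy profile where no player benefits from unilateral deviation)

Nash equilibrium: (A, X), (A, Y)

Work:
Best responses:
  P1 vs X: payoffs [3, 3, 0] → best response A/B (payoff 3)
  P1 vs Y: payoffs [2, 1, 1] → best response A (payoff 2)
  P1 vs Z: payoffs [2, 3, 0] → best response B (payoff 3)
  P2 vs A: payoffs [3, 3, 3] → best response X/Y/Z (payoff 3)
  P2 vs B: payoffs [1, 4, 2] → best response Y (payoff 4)
  P2 vs C: payoffs [1, 2, 0] → best response Y (payoff 2)
Mutual best responses: (A,X), (A,Y) → Nash equilibria.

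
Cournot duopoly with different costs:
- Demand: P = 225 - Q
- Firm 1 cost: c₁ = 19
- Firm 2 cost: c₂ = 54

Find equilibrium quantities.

q₁* = 80.33, q₂* = 45.33

Work:
Reaction: q₁ = (225 - 19 - q₂)/2
Reaction: q₂ = (225 - 54 - q₁)/2
Solve simultaneously:
q₁* = (225 - 2×19 + 54)/3 = 80.33
q₂* = (225 - 2×54 + 19)/3 = 45.33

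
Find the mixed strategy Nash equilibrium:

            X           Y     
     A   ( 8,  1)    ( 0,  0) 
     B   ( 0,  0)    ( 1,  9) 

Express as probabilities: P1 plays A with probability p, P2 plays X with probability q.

p = 0.9, q = 0.1111

Work:
Find probabilities that make opponent indifferent:
P2 chooses q to make P1 indifferent between A and B
P1 chooses p to make P2 indifferent between X and Y
Mixed NE: P1 plays (A: 0.9, B: 0.1), P2 plays (X: 0.1111, Y: 0.8889)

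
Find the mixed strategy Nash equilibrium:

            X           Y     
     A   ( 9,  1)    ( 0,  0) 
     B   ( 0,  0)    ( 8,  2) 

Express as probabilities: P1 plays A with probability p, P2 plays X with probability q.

p = 0.6667, q = 0.4706

Work:
Find probabilities that make opponent indifferent:
P2 chooses q to make P1 indifferent between A and B
P1 chooses p to make P2 indifferent between X and Y
Mixed NE: P1 plays (A: 0.6667, B: 0.3333), P2 plays (X: 0.4706, Y: 0.5294)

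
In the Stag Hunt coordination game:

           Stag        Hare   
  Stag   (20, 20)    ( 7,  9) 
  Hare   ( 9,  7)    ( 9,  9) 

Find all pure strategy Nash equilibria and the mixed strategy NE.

Pure NE: (Stag, Stag) and (Hare, Hare); Mixed NE: p = 0.1538, q = 0.1538

Work:
Check pure NE:
(Stag, Stag): (20, 20) - no unilateral deviation beneficial
(Hare, Hare): (9, 9) - no unilateral deviation beneficial
Mixed NE: P1 plays Stag with p = 0.1538, P2 plays Stag with q = 0.1538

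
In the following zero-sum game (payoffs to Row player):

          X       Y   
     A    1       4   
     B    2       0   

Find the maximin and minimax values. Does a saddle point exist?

Maximin = 1, Minimax = 2, Saddle: False

Work:
Row minimums: [1, 0] → maximin = 1
Column maximums: [2, 4] → minimax = 2
No saddle point (maximin ≠ minimax). Mixed strategy needed.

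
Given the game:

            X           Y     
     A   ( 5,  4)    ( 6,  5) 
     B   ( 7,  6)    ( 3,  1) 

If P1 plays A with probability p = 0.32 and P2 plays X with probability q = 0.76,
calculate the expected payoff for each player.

E[P1] = 5.784, E[P2] = 4.6208

Work:
E[P1] = p·q·π₁(A,X) + p·(1-q)·π₁(A,Y) + (1-p)·q·π₁(B,X) + (1-p)·(1-q)·π₁(B,Y)
= 0.32·0.76·5 + 0.32·0.24·6 + 0.68·0.76·7 + 0.68·0.24·3
= 5.784

E[P2] = 4.6208 (similar calculation)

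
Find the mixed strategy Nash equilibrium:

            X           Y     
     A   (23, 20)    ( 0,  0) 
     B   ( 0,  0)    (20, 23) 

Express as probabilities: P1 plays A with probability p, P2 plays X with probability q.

p = 0.5349, q = 0.4651

Work:
Find probabilities that make opponent indifferent:
P2 chooses q to make P1 indifferent between A and B
P1 chooses p to make P2 indifferent between X and Y
Mixed NE: P1 plays (A: 0.5349, B: 0.4651), P2 plays (X: 0.4651, Y: 0.5349)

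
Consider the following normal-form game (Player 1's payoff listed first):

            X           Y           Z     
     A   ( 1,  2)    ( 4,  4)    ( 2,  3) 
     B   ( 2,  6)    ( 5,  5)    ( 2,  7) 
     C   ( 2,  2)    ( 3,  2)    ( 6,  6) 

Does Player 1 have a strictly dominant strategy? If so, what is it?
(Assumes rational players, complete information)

No strictly dominant strategy exists for Player 1

Work:
A strategy strictly dominates another if it gives a strictly higher payoff against every opponent action. Compare each pair of P1's strategies column-by-column:
  A vs B: [1 vs 2, 4 vs 5, 2 vs 2] → A does not strictly dominate B (column X: 1 ≤ 2)
  A vs C: [1 vs 2, 4 vs 3, 2 vs 6] → A does not strictly dominate C (column X: 1 ≤ 2)
  B vs A: [2 vs 1, 5 vs 4, 2 vs 2] → B does not strictly dominate A (column Z: 2 ≤ 2)
  B vs C: [2 vs 2, 5 vs 3, 2 vs 6] → B does not strictly dominate C (column X: 2 ≤ 2)
  C vs A: [2 vs 1, 3 vs 4, 6 vs 2] → C does not strictly dominate A (column Y: 3 ≤ 4)
  C vs B: [2 vs 2, 3 vs 5, 6 vs 2] → C does not strictly dominate B (column X: 2 ≤ 2)
No single strategy strictly dominates all others → no strictly dominant strategy.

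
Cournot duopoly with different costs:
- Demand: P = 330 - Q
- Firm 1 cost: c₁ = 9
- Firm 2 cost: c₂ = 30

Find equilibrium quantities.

q₁* = 114.0, q₂* = 93.0

Work:
Reaction: q₁ = (330 - 9 - q₂)/2
Reaction: q₂ = (330 - 30 - q₁)/2
Solve simultaneously:
q₁* = (330 - 2×9 + 30)/3 = 114.0
q₂* = (330 - 2×30 + 9)/3 = 93.0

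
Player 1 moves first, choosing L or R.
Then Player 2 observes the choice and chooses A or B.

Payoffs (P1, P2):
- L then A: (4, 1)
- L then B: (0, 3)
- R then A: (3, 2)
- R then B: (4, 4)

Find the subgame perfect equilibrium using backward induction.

P1 plays R, P2 plays B after L and B after R; Payoff (4, 4)

Work:
Backward induction:
After L: P2 chooses B → P1 gets 0
After R: P2 chooses B → P1 gets 4
P1 chooses R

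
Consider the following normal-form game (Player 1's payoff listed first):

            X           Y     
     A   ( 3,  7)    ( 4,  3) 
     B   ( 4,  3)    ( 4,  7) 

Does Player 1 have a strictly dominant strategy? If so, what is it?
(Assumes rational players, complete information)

No strictly dominant strategy exists for Player 1

Work:
A strategy strictly dominates another if it gives a strictly higher payoff against every opponent action. Compare each pair of P1's strategies column-by-column:
  A vs B: [3 vs 4, 4 vs 4] → A does not strictly dominate B (column X: 3 ≤ 4)
  B vs A: [4 vs 3, 4 vs 4] → B does not strictly dominate A (column Y: 4 ≤ 4)
No single strategy strictly dominates all others → no strictly dominant strategy.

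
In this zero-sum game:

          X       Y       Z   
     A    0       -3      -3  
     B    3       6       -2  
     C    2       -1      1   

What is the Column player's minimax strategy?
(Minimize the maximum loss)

Column should play Z, value = 1

Work:
Column player minimizes Row's maximum payoff:
Column X: max payoff to Row = 3
Column Y: max payoff to Row = 6
Column Z: max payoff to Row = 1
Minimum is 1, achieved by column Z.
Minimax strategy: Z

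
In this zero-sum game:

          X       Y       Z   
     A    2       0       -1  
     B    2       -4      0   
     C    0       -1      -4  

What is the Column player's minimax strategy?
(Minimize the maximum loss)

Column should play Y or Z (all achieve the minimum), value = 0

Work:
Column player minimizes Row's maximum payoff:
Column X: max payoff to Row = 2
Column Y: max payoff to Row = 0
Column Z: max payoff to Row = 0
Minimum is 0, achieved by columns Y, Z (tied).
Each of Y or Z is a minimax strategy.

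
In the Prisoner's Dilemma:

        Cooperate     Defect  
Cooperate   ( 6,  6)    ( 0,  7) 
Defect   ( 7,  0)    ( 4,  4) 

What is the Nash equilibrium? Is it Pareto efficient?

(Defect, Defect) is NE; not Pareto efficient

Work:
Defect dominates Cooperate for both players:
If P2 cooperates: Defect (7) > Cooperate (6)
If P2 defects: Defect (4) > Cooperate (0)
NE: (Defect, Defect) with payoff (4, 4)
But (Cooperate, Cooperate) = (6, 6) Pareto dominates (4, 4)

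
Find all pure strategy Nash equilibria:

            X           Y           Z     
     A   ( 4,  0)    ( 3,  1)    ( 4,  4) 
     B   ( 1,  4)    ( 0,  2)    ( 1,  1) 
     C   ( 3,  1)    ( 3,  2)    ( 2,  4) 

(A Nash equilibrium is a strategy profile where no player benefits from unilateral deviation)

Nash equilibrium: (A, Z)

Work:
Best responses:
  P1 vs X: payoffs [4, 1, 3] → best response A (payoff 4)
  P1 vs Y: payoffs [3, 0, 3] → best response A/C (payoff 3)
  P1 vs Z: payoffs [4, 1, 2] → best response A (payoff 4)
  P2 vs A: payoffs [0, 1, 4] → best response Z (payoff 4)
  P2 vs B: payoffs [4, 2, 1] → best response X (payoff 4)
  P2 vs C: payoffs [1, 2, 4] → best response Z (payoff 4)
Mutual best responses: (A,Z) → Nash equilibria.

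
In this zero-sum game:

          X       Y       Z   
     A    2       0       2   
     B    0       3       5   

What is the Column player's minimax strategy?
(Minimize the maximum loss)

Column should play X, value = 2

Work:
Column player minimizes Row's maximum payoff:
Column X: max payoff to Row = 2
Column Y: max payoff to Row = 3
Column Z: max payoff to Row = 5
Minimum is 2, achieved by column X.
Minimax strategy: X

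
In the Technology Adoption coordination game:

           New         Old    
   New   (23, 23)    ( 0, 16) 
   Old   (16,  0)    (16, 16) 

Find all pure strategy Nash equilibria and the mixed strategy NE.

Pure NE: (New, New) and (Old, Old); Mixed NE: p = 0.6957, q = 0.6957

Work:
Check pure NE:
(New, New): (23, 23) - no unilateral deviation beneficial
(Old, Old): (16, 16) - no unilateral deviation beneficial
Mixed NE: P1 plays New with p = 0.6957, P2 plays New with q = 0.6957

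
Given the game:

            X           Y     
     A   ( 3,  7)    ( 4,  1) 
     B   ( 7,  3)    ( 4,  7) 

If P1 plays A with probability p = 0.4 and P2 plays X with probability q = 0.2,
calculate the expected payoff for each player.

E[P1] = 4.28, E[P2] = 4.6

Work:
E[P1] = p·q·π₁(A,X) + p·(1-q)·π₁(A,Y) + (1-p)·q·π₁(B,X) + (1-p)·(1-q)·π₁(B,Y)
= 0.4·0.2·3 + 0.4·0.8·4 + 0.6·0.2·7 + 0.6·0.8·4
= 4.28

E[P2] = 4.6 (similar calculation)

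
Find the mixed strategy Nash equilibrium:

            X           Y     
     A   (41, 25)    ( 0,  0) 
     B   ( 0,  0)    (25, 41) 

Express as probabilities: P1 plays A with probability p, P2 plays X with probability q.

p = 0.6212, q = 0.3788

Work:
Find probabilities that make opponent indifferent:
P2 chooses q to make P1 indifferent between A and B
P1 chooses p to make P2 indifferent between X and Y
Mixed NE: P1 plays (A: 0.6212, B: 0.3788), P2 plays (X: 0.3788, Y: 0.6212)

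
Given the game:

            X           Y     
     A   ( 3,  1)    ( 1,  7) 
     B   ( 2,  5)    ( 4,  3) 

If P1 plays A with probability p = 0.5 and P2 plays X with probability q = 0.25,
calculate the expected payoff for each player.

E[P1] = 2.5, E[P2] = 4.5

Work:
E[P1] = p·q·π₁(A,X) + p·(1-q)·π₁(A,Y) + (1-p)·q·π₁(B,X) + (1-p)·(1-q)·π₁(B,Y)
= 0.5·0.25·3 + 0.5·0.75·1 + 0.5·0.25·2 + 0.5·0.75·4
= 2.5

E[P2] = 4.5 (similar calculation)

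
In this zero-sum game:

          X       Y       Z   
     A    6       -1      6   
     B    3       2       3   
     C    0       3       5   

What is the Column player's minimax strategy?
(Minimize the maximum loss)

Column should play Y, value = 3

Work:
Column player minimizes Row's maximum payoff:
Column X: max payoff to Row = 6
Column Y: max payoff to Row = 3
Column Z: max payoff to Row = 6
Minimum is 3, achieved by column Y.
Minimax strategy: Y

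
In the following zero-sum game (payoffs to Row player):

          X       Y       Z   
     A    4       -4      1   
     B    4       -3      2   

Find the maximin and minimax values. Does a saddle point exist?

Maximin = -3, Minimax = -3, Saddle: True

Work:
Row minimums: [-4, -3] → maximin = -3
Column maximums: [4, -3, 2] → minimax = -3
Saddle point exists! Game value = -3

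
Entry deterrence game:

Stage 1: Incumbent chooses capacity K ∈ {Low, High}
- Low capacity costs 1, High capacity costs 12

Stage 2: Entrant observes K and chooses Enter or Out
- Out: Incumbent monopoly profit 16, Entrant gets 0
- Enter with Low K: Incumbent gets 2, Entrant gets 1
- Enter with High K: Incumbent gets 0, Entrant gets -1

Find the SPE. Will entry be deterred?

SPE: (High, Enter|Low, Out|High); Entry deterred. Incumbent net profit = 4

Work:
After Low K: Entrant enters (1 > 0)
After High K: Entrant stays out (-1 < 0)
Incumbent: Low → 2−1=1, High → 16−12=4
Incumbent chooses High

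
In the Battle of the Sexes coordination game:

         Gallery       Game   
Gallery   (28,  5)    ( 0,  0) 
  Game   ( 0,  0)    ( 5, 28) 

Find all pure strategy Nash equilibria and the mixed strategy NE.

Pure NE: (Gallery, Gallery) and (Game, Game); Mixed NE: p = 0.8485, q = 0.1515

Work:
Check pure NE:
(Gallery, Gallery): (28, 5) - no unilateral deviation beneficial
(Game, Game): (5, 28) - no unilateral deviation beneficial
Mixed NE: P1 plays Gallery with p = 0.8485, P2 plays Gallery with q = 0.1515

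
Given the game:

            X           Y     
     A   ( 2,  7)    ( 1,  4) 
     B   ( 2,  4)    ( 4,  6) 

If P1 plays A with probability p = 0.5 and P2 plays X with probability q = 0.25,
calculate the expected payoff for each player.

E[P1] = 2.375, E[P2] = 5.125

Work:
E[P1] = p·q·π₁(A,X) + p·(1-q)·π₁(A,Y) + (1-p)·q·π₁(B,X) + (1-p)·(1-q)·π₁(B,Y)
= 0.5·0.25·2 + 0.5·0.75·1 + 0.5·0.25·2 + 0.5·0.75·4
= 2.375

E[P2] = 5.125 (similar calculation)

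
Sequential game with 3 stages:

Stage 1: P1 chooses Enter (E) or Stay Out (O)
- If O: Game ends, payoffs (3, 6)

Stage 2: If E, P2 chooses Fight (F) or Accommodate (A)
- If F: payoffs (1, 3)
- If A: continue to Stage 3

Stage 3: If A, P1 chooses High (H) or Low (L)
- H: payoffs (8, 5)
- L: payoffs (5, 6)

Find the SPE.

SPE: (E, A, H); Outcome (8, 5)

Work:
Stage 3: P1 chooses H (8 vs 5)
Stage 2: P2: F->3, A->5 (anticipating H). Choose A
Stage 1: P1: O->3, E->8 (anticipating A, H). Choose E
SPE path: E -> A -> H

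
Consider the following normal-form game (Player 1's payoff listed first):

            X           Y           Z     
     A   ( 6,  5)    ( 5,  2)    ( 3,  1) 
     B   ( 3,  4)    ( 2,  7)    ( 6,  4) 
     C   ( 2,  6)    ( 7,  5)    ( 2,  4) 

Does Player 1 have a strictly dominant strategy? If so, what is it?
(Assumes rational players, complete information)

No strictly dominant strategy exists for Player 1

Work:
A strategy strictly dominates another if it gives a strictly higher payoff against every opponent action. Compare each pair of P1's strategies column-by-column:
  A vs B: [6 vs 3, 5 vs 2, 3 vs 6] → A does not strictly dominate B (column Z: 3 ≤ 6)
  A vs C: [6 vs 2, 5 vs 7, 3 vs 2] → A does not strictly dominate C (column Y: 5 ≤ 7)
  B vs A: [3 vs 6, 2 vs 5, 6 vs 3] → B does not strictly dominate A (column X: 3 ≤ 6)
  B vs C: [3 vs 2, 2 vs 7, 6 vs 2] → B does not strictly dominate C (column Y: 2 ≤ 7)
  C vs A: [2 vs 6, 7 vs 5, 2 vs 3] → C does not strictly dominate A (column X: 2 ≤ 6)
  C vs B: [2 vs 3, 7 vs 2, 2 vs 6] → C does not strictly dominate B (column X: 2 ≤ 3)
No single strategy strictly dominates all others → no strictly dominant strategy.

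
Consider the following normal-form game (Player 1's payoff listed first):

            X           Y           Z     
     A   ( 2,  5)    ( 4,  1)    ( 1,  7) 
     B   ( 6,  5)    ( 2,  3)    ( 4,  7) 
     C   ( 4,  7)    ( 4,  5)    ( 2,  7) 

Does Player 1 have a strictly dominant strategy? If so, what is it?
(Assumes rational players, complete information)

No strictly dominant strategy exists for Player 1

Work:
A strategy strictly dominates another if it gives a strictly higher payoff against every opponent action. Compare each pair of P1's strategies column-by-column:
  A vs B: [2 vs 6, 4 vs 2, 1 vs 4] → A does not strictly dominate B (column X: 2 ≤ 6)
  A vs C: [2 vs 4, 4 vs 4, 1 vs 2] → A does not strictly dominate C (column X: 2 ≤ 4)
  B vs A: [6 vs 2, 2 vs 4, 4 vs 1] → B does not strictly dominate A (column Y: 2 ≤ 4)
  B vs C: [6 vs 4, 2 vs 4, 4 vs 2] → B does not strictly dominate C (column Y: 2 ≤ 4)
  C vs A: [4 vs 2, 4 vs 4, 2 vs 1] → C does not strictly dominate A (column Y: 4 ≤ 4)
  C vs B: [4 vs 6, 4 vs 2, 2 vs 4] → C does not strictly dominate B (column X: 4 ≤ 6)
No single strategy strictly dominates all others → no strictly dominant strategy.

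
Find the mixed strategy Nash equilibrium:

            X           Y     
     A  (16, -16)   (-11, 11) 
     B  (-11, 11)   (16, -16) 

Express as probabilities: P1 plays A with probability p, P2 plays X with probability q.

p = 0.5, q = 0.5

Work:
Find probabilities that make opponent indifferent:
P2 chooses q to make P1 indifferent between A and B
P1 chooses p to make P2 indifferent between X and Y
Mixed NE: P1 plays (A: 0.5, B: 0.5), P2 plays (X: 0.5, Y: 0.5)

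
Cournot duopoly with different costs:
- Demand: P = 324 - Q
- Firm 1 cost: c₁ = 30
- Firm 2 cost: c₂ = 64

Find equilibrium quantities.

q₁* = 109.33, q₂* = 75.33

Work:
Reaction: q₁ = (324 - 30 - q₂)/2
Reaction: q₂ = (324 - 64 - q₁)/2
Solve simultaneously:
q₁* = (324 - 2×30 + 64)/3 = 109.33
q₂* = (324 - 2×64 + 30)/3 = 75.33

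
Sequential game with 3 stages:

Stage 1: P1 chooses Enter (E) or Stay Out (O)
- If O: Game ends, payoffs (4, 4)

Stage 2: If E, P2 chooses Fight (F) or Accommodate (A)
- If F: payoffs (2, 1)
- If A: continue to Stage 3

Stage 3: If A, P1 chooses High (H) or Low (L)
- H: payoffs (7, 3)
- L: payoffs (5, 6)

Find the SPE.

SPE: (E, A, H); Outcome (7, 3)

Work:
Stage 3: P1 chooses H (7 vs 5)
Stage 2: P2: F->1, A->3 (anticipating H). Choose A
Stage 1: P1: O->4, E->7 (anticipating A, H). Choose E
SPE path: E -> A -> H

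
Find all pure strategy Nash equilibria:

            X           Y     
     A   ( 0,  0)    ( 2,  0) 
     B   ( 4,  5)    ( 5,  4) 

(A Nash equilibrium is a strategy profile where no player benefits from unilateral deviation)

Nash equilibrium: (B, X)

Work:
Best responses:
  P1 vs X: payoffs [0, 4] → best response B (payoff 4)
  P1 vs Y: payoffs [2, 5] → best response B (payoff 5)
  P2 vs A: payoffs [0, 0] → best response X/Y (payoff 0)
  P2 vs B: payoffs [5, 4] → best response X (payoff 5)
Mutual best responses: (B,X) → Nash equilibria.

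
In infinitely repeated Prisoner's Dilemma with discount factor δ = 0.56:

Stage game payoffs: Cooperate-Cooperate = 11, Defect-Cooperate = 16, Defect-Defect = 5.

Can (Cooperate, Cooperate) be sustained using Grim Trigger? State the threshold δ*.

δ* = 0.4545; since δ = 0.56 ≥ 0.4545, cooperation can be sustained

Work:
For Grim Trigger:
Cooperate forever: 11/(1-δ)
Defect then punished: 16 + 5·δ/(1-δ)
Need: 11/(1-δ) ≥ 16 + 5·δ/(1-δ)
Solving: δ ≥ (T-R)/(T-P) = (16-11)/(16-5) = 0.4545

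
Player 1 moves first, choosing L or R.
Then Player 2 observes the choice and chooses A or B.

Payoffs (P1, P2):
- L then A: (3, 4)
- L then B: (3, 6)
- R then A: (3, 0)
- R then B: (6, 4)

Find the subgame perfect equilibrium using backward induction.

P1 plays R, P2 plays B after L and B after R; Payoff (6, 4)

Work:
Backward induction:
After L: P2 chooses B → P1 gets 3
After R: P2 chooses B → P1 gets 6
P1 chooses R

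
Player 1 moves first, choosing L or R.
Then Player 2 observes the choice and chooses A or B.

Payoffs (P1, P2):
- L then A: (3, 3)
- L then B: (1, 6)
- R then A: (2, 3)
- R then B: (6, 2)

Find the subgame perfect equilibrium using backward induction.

P1 plays R, P2 plays B after L and A after R; Payoff (2, 3)

Work:
Backward induction:
After L: P2 chooses B → P1 gets 1
After R: P2 chooses A → P1 gets 2
P1 chooses R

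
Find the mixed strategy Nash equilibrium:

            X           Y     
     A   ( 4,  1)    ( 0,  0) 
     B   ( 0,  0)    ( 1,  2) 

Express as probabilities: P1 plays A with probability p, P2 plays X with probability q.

p = 0.6667, q = 0.2

Work:
Find probabilities that make opponent indifferent:
P2 chooses q to make P1 indifferent between A and B
P1 chooses p to make P2 indifferent between X and Y
Mixed NE: P1 plays (A: 0.6667, B: 0.3333), P2 plays (X: 0.2, Y: 0.8)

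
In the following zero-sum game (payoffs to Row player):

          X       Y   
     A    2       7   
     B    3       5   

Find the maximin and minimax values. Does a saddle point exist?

Maximin = 3, Minimax = 3, Saddle: True

Work:
Row minimums: [2, 3] → maximin = 3
Column maximums: [3, 7] → minimax = 3
Saddle point exists! Game value = 3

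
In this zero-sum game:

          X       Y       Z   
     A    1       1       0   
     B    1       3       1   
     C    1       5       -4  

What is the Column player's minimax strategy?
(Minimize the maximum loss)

Column should play X or Z (all achieve the minimum), value = 1

Work:
Column player minimizes Row's maximum payoff:
Column X: max payoff to Row = 1
Column Y: max payoff to Row = 5
Column Z: max payoff to Row = 1
Minimum is 1, achieved by columns X, Z (tied).
Each of X or Z is a minimax strategy.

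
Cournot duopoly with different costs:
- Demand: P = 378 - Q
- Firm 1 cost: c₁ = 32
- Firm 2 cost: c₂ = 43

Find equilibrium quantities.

q₁* = 119.0, q₂* = 108.0

Work:
Reaction: q₁ = (378 - 32 - q₂)/2
Reaction: q₂ = (378 - 43 - q₁)/2
Solve simultaneously:
q₁* = (378 - 2×32 + 43)/3 = 119.0
q₂* = (378 - 2×43 + 32)/3 = 108.0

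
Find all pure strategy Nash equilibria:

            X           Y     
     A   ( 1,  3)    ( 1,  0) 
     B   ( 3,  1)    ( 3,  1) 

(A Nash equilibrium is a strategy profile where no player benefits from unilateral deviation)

Nash equilibrium: (B, X), (B, Y)

Work:
Best responses:
  P1 vs X: payoffs [1, 3] → best response B (payoff 3)
  P1 vs Y: payoffs [1, 3] → best response B (payoff 3)
  P2 vs A: payoffs [3, 0] → best response X (payoff 3)
  P2 vs B: payoffs [1, 1] → best response X/Y (payoff 1)
Mutual best responses: (B,X), (B,Y) → Nash equilibria.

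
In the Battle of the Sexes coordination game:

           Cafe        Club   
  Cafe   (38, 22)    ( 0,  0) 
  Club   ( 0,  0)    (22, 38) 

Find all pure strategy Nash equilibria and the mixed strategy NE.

Pure NE: (Cafe, Cafe) and (Club, Club); Mixed NE: p = 0.6333, q = 0.3667

Work:
Check pure NE:
(Cafe, Cafe): (38, 22) - no unilateral deviation beneficial
(Club, Club): (22, 38) - no unilateral deviation beneficial
Mixed NE: P1 plays Cafe with p = 0.6333, P2 plays Cafe with q = 0.3667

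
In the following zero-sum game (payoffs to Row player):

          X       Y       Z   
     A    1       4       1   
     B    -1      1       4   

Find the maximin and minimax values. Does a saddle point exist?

Maximin = 1, Minimax = 1, Saddle: True

Work:
Row minimums: [1, -1] → maximin = 1
Column maximums: [1, 4, 4] → minimax = 1
Saddle point exists! Game value = 1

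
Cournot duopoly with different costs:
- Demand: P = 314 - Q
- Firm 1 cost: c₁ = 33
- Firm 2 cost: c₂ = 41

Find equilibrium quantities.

q₁* = 96.33, q₂* = 88.33

Work:
Reaction: q₁ = (314 - 33 - q₂)/2
Reaction: q₂ = (314 - 41 - q₁)/2
Solve simultaneously:
q₁* = (314 - 2×33 + 41)/3 = 96.33
q₂* = (314 - 2×41 + 33)/3 = 88.33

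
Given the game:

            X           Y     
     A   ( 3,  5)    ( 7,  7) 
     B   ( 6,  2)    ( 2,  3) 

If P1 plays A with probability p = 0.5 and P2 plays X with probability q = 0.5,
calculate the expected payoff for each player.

E[P1] = 4.5, E[P2] = 4.25

Work:
E[P1] = p·q·π₁(A,X) + p·(1-q)·π₁(A,Y) + (1-p)·q·π₁(B,X) + (1-p)·(1-q)·π₁(B,Y)
= 0.5·0.5·3 + 0.5·0.5·7 + 0.5·0.5·6 + 0.5·0.5·2
= 4.5

E[P2] = 4.25 (similar calculation)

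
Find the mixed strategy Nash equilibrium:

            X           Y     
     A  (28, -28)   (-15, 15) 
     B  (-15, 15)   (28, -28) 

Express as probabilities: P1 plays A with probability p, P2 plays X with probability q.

p = 0.5, q = 0.5

Work:
Find probabilities that make opponent indifferent:
P2 chooses q to make P1 indifferent between A and B
P1 chooses p to make P2 indifferent between X and Y
Mixed NE: P1 plays (A: 0.5, B: 0.5), P2 plays (X: 0.5, Y: 0.5)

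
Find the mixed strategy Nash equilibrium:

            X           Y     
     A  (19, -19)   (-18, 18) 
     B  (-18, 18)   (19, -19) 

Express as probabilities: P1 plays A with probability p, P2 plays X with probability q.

p = 0.5, q = 0.5

Work:
Find probabilities that make opponent indifferent:
P2 chooses q to make P1 indifferent between A and B
P1 chooses p to make P2 indifferent between X and Y
Mixed NE: P1 plays (A: 0.5, B: 0.5), P2 plays (X: 0.5, Y: 0.5)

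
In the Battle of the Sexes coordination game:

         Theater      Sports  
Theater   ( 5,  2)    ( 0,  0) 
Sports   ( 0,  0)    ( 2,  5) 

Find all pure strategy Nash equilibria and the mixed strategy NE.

Pure NE: (Theater, Theater) and (Sports, Sports); Mixed NE: p = 0.7143, q = 0.2857

Work:
Check pure NE:
(Theater, Theater): (5, 2) - no unilateral deviation beneficial
(Sports, Sports): (2, 5) - no unilateral deviation beneficial
Mixed NE: P1 plays Theater with p = 0.7143, P2 plays Theater with q = 0.2857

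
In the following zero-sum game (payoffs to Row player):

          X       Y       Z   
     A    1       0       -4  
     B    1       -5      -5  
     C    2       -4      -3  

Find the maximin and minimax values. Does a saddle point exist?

Maximin = -4, Minimax = -3, Saddle: False

Work:
Row minimums: [-4, -5, -4] → maximin = -4
Column maximums: [2, 0, -3] → minimax = -3
No saddle point (maximin ≠ minimax). Mixed strategy needed.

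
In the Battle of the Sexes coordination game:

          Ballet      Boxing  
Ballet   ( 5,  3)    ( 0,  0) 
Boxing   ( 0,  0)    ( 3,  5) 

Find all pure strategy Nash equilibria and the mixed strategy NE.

Pure NE: (Ballet, Ballet) and (Boxing, Boxing); Mixed NE: p = 0.625, q = 0.375

Work:
Check pure NE:
(Ballet, Ballet): (5, 3) - no unilateral deviation beneficial
(Boxing, Boxing): (3, 5) - no unilateral deviation beneficial
Mixed NE: P1 plays Ballet with p = 0.625, P2 plays Ballet with q = 0.375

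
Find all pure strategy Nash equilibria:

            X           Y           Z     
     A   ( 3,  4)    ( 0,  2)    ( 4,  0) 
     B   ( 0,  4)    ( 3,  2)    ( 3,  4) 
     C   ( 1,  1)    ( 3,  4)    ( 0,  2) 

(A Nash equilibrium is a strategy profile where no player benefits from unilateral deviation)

Nash equilibrium: (A, X), (C, Y)

Work:
Best responses:
  P1 vs X: payoffs [3, 0, 1] → best response A (payoff 3)
  P1 vs Y: payoffs [0, 3, 3] → best response B/C (payoff 3)
  P1 vs Z: payoffs [4, 3, 0] → best response A (payoff 4)
  P2 vs A: payoffs [4, 2, 0] → best response X (payoff 4)
  P2 vs B: payoffs [4, 2, 4] → best response X/Z (payoff 4)
  P2 vs C: payoffs [1, 4, 2] → best response Y (payoff 4)
Mutual best responses: (A,X), (C,Y) → Nash equilibria.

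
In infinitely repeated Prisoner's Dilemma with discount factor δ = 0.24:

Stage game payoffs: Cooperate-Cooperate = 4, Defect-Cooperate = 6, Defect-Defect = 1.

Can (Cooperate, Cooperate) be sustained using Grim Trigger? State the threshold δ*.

δ* = 0.4; since δ = 0.24 < 0.4, cooperation cannot be sustained

Work:
For Grim Trigger:
Cooperate forever: 4/(1-δ)
Defect then punished: 6 + 1·δ/(1-δ)
Need: 4/(1-δ) ≥ 6 + 1·δ/(1-δ)
Solving: δ ≥ (T-R)/(T-P) = (6-4)/(6-1) = 0.4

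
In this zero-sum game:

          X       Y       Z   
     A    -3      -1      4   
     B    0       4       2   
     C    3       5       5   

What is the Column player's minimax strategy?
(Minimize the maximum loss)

Column should play X, value = 3

Work:
Column player minimizes Row's maximum payoff:
Column X: max payoff to Row = 3
Column Y: max payoff to Row = 5
Column Z: max payoff to Row = 5
Minimum is 3, achieved by column X.
Minimax strategy: X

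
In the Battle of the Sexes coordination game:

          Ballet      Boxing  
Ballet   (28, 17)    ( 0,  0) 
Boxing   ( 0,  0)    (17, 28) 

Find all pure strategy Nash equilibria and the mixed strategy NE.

Pure NE: (Ballet, Ballet) and (Boxing, Boxing); Mixed NE: p = 0.6222, q = 0.3778

Work:
Check pure NE:
(Ballet, Ballet): (28, 17) - no unilateral deviation beneficial
(Boxing, Boxing): (17, 28) - no unilateral deviation beneficial
Mixed NE: P1 plays Ballet with p = 0.6222, P2 plays Ballet with q = 0.3778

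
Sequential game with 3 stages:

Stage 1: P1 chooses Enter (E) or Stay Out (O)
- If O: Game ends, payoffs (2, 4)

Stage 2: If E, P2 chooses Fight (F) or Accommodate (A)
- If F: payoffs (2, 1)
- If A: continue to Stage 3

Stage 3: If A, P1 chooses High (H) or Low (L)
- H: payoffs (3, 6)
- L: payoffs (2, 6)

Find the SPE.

SPE: (E, A, H); Outcome (3, 6)

Work:
Stage 3: P1 chooses H (3 vs 2)
Stage 2: P2: F->1, A->6 (anticipating H). Choose A
Stage 1: P1: O->2, E->3 (anticipating A, H). Choose E
SPE path: E -> A -> H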